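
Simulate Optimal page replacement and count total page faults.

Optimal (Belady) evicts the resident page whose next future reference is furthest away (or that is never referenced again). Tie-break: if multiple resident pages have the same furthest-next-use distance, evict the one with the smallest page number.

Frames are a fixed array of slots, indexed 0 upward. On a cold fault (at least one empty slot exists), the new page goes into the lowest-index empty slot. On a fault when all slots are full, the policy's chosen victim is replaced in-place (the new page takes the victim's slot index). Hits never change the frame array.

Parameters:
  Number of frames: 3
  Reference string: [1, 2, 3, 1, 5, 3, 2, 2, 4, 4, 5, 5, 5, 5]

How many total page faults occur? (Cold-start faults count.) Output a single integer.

Answer: 5

Derivation:
Step 0: ref 1 → FAULT, frames=[1,-,-]
Step 1: ref 2 → FAULT, frames=[1,2,-]
Step 2: ref 3 → FAULT, frames=[1,2,3]
Step 3: ref 1 → HIT, frames=[1,2,3]
Step 4: ref 5 → FAULT (evict 1), frames=[5,2,3]
Step 5: ref 3 → HIT, frames=[5,2,3]
Step 6: ref 2 → HIT, frames=[5,2,3]
Step 7: ref 2 → HIT, frames=[5,2,3]
Step 8: ref 4 → FAULT (evict 2), frames=[5,4,3]
Step 9: ref 4 → HIT, frames=[5,4,3]
Step 10: ref 5 → HIT, frames=[5,4,3]
Step 11: ref 5 → HIT, frames=[5,4,3]
Step 12: ref 5 → HIT, frames=[5,4,3]
Step 13: ref 5 → HIT, frames=[5,4,3]
Total faults: 5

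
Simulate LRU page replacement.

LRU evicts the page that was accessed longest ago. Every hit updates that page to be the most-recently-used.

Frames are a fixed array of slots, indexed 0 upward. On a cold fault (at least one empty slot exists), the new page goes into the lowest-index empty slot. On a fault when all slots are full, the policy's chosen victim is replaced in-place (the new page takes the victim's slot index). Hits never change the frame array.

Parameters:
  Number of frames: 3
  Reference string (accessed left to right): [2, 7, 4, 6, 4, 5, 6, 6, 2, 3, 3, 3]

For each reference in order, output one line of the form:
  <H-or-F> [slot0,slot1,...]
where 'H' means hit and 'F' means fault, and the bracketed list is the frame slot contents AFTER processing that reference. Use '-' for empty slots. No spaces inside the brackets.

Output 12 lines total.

F [2,-,-]
F [2,7,-]
F [2,7,4]
F [6,7,4]
H [6,7,4]
F [6,5,4]
H [6,5,4]
H [6,5,4]
F [6,5,2]
F [6,3,2]
H [6,3,2]
H [6,3,2]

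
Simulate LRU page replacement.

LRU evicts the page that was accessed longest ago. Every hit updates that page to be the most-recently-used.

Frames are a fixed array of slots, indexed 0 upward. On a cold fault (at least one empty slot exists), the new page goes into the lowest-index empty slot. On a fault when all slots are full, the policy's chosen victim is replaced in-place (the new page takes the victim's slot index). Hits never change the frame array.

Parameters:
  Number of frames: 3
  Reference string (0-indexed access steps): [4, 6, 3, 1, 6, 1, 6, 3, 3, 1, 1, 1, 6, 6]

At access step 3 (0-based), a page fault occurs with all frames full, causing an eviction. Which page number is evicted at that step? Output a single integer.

Step 0: ref 4 -> FAULT, frames=[4,-,-]
Step 1: ref 6 -> FAULT, frames=[4,6,-]
Step 2: ref 3 -> FAULT, frames=[4,6,3]
Step 3: ref 1 -> FAULT, evict 4, frames=[1,6,3]
At step 3: evicted page 4

Answer: 4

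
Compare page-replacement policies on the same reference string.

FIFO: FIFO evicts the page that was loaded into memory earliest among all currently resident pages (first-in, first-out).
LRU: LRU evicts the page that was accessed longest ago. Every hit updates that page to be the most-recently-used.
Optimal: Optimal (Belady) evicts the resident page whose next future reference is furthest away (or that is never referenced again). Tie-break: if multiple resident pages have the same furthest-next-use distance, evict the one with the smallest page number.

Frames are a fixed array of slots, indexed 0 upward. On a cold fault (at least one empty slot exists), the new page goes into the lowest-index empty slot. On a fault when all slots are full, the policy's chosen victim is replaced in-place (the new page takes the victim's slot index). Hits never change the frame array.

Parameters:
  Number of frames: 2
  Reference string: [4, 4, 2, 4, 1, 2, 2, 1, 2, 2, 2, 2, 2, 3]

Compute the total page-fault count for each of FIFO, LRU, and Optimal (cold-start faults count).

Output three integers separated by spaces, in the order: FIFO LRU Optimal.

--- FIFO ---
  step 0: ref 4 -> FAULT, frames=[4,-] (faults so far: 1)
  step 1: ref 4 -> HIT, frames=[4,-] (faults so far: 1)
  step 2: ref 2 -> FAULT, frames=[4,2] (faults so far: 2)
  step 3: ref 4 -> HIT, frames=[4,2] (faults so far: 2)
  step 4: ref 1 -> FAULT, evict 4, frames=[1,2] (faults so far: 3)
  step 5: ref 2 -> HIT, frames=[1,2] (faults so far: 3)
  step 6: ref 2 -> HIT, frames=[1,2] (faults so far: 3)
  step 7: ref 1 -> HIT, frames=[1,2] (faults so far: 3)
  step 8: ref 2 -> HIT, frames=[1,2] (faults so far: 3)
  step 9: ref 2 -> HIT, frames=[1,2] (faults so far: 3)
  step 10: ref 2 -> HIT, frames=[1,2] (faults so far: 3)
  step 11: ref 2 -> HIT, frames=[1,2] (faults so far: 3)
  step 12: ref 2 -> HIT, frames=[1,2] (faults so far: 3)
  step 13: ref 3 -> FAULT, evict 2, frames=[1,3] (faults so far: 4)
  FIFO total faults: 4
--- LRU ---
  step 0: ref 4 -> FAULT, frames=[4,-] (faults so far: 1)
  step 1: ref 4 -> HIT, frames=[4,-] (faults so far: 1)
  step 2: ref 2 -> FAULT, frames=[4,2] (faults so far: 2)
  step 3: ref 4 -> HIT, frames=[4,2] (faults so far: 2)
  step 4: ref 1 -> FAULT, evict 2, frames=[4,1] (faults so far: 3)
  step 5: ref 2 -> FAULT, evict 4, frames=[2,1] (faults so far: 4)
  step 6: ref 2 -> HIT, frames=[2,1] (faults so far: 4)
  step 7: ref 1 -> HIT, frames=[2,1] (faults so far: 4)
  step 8: ref 2 -> HIT, frames=[2,1] (faults so far: 4)
  step 9: ref 2 -> HIT, frames=[2,1] (faults so far: 4)
  step 10: ref 2 -> HIT, frames=[2,1] (faults so far: 4)
  step 11: ref 2 -> HIT, frames=[2,1] (faults so far: 4)
  step 12: ref 2 -> HIT, frames=[2,1] (faults so far: 4)
  step 13: ref 3 -> FAULT, evict 1, frames=[2,3] (faults so far: 5)
  LRU total faults: 5
--- Optimal ---
  step 0: ref 4 -> FAULT, frames=[4,-] (faults so far: 1)
  step 1: ref 4 -> HIT, frames=[4,-] (faults so far: 1)
  step 2: ref 2 -> FAULT, frames=[4,2] (faults so far: 2)
  step 3: ref 4 -> HIT, frames=[4,2] (faults so far: 2)
  step 4: ref 1 -> FAULT, evict 4, frames=[1,2] (faults so far: 3)
  step 5: ref 2 -> HIT, frames=[1,2] (faults so far: 3)
  step 6: ref 2 -> HIT, frames=[1,2] (faults so far: 3)
  step 7: ref 1 -> HIT, frames=[1,2] (faults so far: 3)
  step 8: ref 2 -> HIT, frames=[1,2] (faults so far: 3)
  step 9: ref 2 -> HIT, frames=[1,2] (faults so far: 3)
  step 10: ref 2 -> HIT, frames=[1,2] (faults so far: 3)
  step 11: ref 2 -> HIT, frames=[1,2] (faults so far: 3)
  step 12: ref 2 -> HIT, frames=[1,2] (faults so far: 3)
  step 13: ref 3 -> FAULT, evict 1, frames=[3,2] (faults so far: 4)
  Optimal total faults: 4

Answer: 4 5 4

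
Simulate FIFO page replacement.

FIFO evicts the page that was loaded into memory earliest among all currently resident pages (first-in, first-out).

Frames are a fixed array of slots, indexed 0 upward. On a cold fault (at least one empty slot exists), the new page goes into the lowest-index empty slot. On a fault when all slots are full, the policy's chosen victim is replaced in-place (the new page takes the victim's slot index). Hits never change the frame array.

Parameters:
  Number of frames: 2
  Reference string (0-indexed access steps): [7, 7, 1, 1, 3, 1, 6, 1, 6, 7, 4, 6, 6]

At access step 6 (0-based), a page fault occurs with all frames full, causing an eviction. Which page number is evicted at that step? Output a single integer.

Answer: 1

Derivation:
Step 0: ref 7 -> FAULT, frames=[7,-]
Step 1: ref 7 -> HIT, frames=[7,-]
Step 2: ref 1 -> FAULT, frames=[7,1]
Step 3: ref 1 -> HIT, frames=[7,1]
Step 4: ref 3 -> FAULT, evict 7, frames=[3,1]
Step 5: ref 1 -> HIT, frames=[3,1]
Step 6: ref 6 -> FAULT, evict 1, frames=[3,6]
At step 6: evicted page 1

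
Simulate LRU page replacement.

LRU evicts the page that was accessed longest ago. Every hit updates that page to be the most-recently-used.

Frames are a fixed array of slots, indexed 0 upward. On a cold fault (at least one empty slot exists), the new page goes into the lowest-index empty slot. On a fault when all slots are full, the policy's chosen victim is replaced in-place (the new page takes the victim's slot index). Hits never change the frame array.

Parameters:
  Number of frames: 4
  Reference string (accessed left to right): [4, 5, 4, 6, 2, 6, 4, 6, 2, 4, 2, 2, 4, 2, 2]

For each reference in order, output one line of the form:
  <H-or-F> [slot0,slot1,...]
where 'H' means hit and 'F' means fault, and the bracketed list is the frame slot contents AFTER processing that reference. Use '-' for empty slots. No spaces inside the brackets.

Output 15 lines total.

F [4,-,-,-]
F [4,5,-,-]
H [4,5,-,-]
F [4,5,6,-]
F [4,5,6,2]
H [4,5,6,2]
H [4,5,6,2]
H [4,5,6,2]
H [4,5,6,2]
H [4,5,6,2]
H [4,5,6,2]
H [4,5,6,2]
H [4,5,6,2]
H [4,5,6,2]
H [4,5,6,2]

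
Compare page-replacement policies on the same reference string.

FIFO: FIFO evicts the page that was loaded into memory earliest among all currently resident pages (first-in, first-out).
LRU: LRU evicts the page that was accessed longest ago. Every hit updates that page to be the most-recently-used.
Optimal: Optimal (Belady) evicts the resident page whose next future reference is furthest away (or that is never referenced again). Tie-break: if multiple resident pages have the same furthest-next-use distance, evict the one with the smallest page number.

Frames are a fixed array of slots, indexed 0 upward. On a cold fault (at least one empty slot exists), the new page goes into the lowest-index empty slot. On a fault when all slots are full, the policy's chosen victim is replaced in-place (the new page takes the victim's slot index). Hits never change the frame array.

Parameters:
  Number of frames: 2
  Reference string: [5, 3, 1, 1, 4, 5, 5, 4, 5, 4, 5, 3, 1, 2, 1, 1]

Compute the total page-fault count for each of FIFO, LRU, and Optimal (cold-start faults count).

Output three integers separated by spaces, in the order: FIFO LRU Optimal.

--- FIFO ---
  step 0: ref 5 -> FAULT, frames=[5,-] (faults so far: 1)
  step 1: ref 3 -> FAULT, frames=[5,3] (faults so far: 2)
  step 2: ref 1 -> FAULT, evict 5, frames=[1,3] (faults so far: 3)
  step 3: ref 1 -> HIT, frames=[1,3] (faults so far: 3)
  step 4: ref 4 -> FAULT, evict 3, frames=[1,4] (faults so far: 4)
  step 5: ref 5 -> FAULT, evict 1, frames=[5,4] (faults so far: 5)
  step 6: ref 5 -> HIT, frames=[5,4] (faults so far: 5)
  step 7: ref 4 -> HIT, frames=[5,4] (faults so far: 5)
  step 8: ref 5 -> HIT, frames=[5,4] (faults so far: 5)
  step 9: ref 4 -> HIT, frames=[5,4] (faults so far: 5)
  step 10: ref 5 -> HIT, frames=[5,4] (faults so far: 5)
  step 11: ref 3 -> FAULT, evict 4, frames=[5,3] (faults so far: 6)
  step 12: ref 1 -> FAULT, evict 5, frames=[1,3] (faults so far: 7)
  step 13: ref 2 -> FAULT, evict 3, frames=[1,2] (faults so far: 8)
  step 14: ref 1 -> HIT, frames=[1,2] (faults so far: 8)
  step 15: ref 1 -> HIT, frames=[1,2] (faults so far: 8)
  FIFO total faults: 8
--- LRU ---
  step 0: ref 5 -> FAULT, frames=[5,-] (faults so far: 1)
  step 1: ref 3 -> FAULT, frames=[5,3] (faults so far: 2)
  step 2: ref 1 -> FAULT, evict 5, frames=[1,3] (faults so far: 3)
  step 3: ref 1 -> HIT, frames=[1,3] (faults so far: 3)
  step 4: ref 4 -> FAULT, evict 3, frames=[1,4] (faults so far: 4)
  step 5: ref 5 -> FAULT, evict 1, frames=[5,4] (faults so far: 5)
  step 6: ref 5 -> HIT, frames=[5,4] (faults so far: 5)
  step 7: ref 4 -> HIT, frames=[5,4] (faults so far: 5)
  step 8: ref 5 -> HIT, frames=[5,4] (faults so far: 5)
  step 9: ref 4 -> HIT, frames=[5,4] (faults so far: 5)
  step 10: ref 5 -> HIT, frames=[5,4] (faults so far: 5)
  step 11: ref 3 -> FAULT, evict 4, frames=[5,3] (faults so far: 6)
  step 12: ref 1 -> FAULT, evict 5, frames=[1,3] (faults so far: 7)
  step 13: ref 2 -> FAULT, evict 3, frames=[1,2] (faults so far: 8)
  step 14: ref 1 -> HIT, frames=[1,2] (faults so far: 8)
  step 15: ref 1 -> HIT, frames=[1,2] (faults so far: 8)
  LRU total faults: 8
--- Optimal ---
  step 0: ref 5 -> FAULT, frames=[5,-] (faults so far: 1)
  step 1: ref 3 -> FAULT, frames=[5,3] (faults so far: 2)
  step 2: ref 1 -> FAULT, evict 3, frames=[5,1] (faults so far: 3)
  step 3: ref 1 -> HIT, frames=[5,1] (faults so far: 3)
  step 4: ref 4 -> FAULT, evict 1, frames=[5,4] (faults so far: 4)
  step 5: ref 5 -> HIT, frames=[5,4] (faults so far: 4)
  step 6: ref 5 -> HIT, frames=[5,4] (faults so far: 4)
  step 7: ref 4 -> HIT, frames=[5,4] (faults so far: 4)
  step 8: ref 5 -> HIT, frames=[5,4] (faults so far: 4)
  step 9: ref 4 -> HIT, frames=[5,4] (faults so far: 4)
  step 10: ref 5 -> HIT, frames=[5,4] (faults so far: 4)
  step 11: ref 3 -> FAULT, evict 4, frames=[5,3] (faults so far: 5)
  step 12: ref 1 -> FAULT, evict 3, frames=[5,1] (faults so far: 6)
  step 13: ref 2 -> FAULT, evict 5, frames=[2,1] (faults so far: 7)
  step 14: ref 1 -> HIT, frames=[2,1] (faults so far: 7)
  step 15: ref 1 -> HIT, frames=[2,1] (faults so far: 7)
  Optimal total faults: 7

Answer: 8 8 7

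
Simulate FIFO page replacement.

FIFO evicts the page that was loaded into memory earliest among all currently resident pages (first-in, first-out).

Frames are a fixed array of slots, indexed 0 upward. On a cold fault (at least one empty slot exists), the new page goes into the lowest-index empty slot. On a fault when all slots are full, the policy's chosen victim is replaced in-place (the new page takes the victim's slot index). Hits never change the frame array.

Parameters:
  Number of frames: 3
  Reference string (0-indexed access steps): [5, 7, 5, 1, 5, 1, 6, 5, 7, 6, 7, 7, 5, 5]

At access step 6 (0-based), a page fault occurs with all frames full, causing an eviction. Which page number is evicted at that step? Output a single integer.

Answer: 5

Derivation:
Step 0: ref 5 -> FAULT, frames=[5,-,-]
Step 1: ref 7 -> FAULT, frames=[5,7,-]
Step 2: ref 5 -> HIT, frames=[5,7,-]
Step 3: ref 1 -> FAULT, frames=[5,7,1]
Step 4: ref 5 -> HIT, frames=[5,7,1]
Step 5: ref 1 -> HIT, frames=[5,7,1]
Step 6: ref 6 -> FAULT, evict 5, frames=[6,7,1]
At step 6: evicted page 5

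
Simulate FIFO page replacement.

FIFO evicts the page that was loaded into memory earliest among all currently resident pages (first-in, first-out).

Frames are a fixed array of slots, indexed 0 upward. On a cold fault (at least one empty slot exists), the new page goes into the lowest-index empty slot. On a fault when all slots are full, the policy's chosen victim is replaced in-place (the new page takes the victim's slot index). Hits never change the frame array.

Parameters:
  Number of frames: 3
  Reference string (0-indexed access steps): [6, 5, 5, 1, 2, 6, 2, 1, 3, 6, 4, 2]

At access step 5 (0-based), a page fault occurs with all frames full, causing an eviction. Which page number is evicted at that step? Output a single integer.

Answer: 5

Derivation:
Step 0: ref 6 -> FAULT, frames=[6,-,-]
Step 1: ref 5 -> FAULT, frames=[6,5,-]
Step 2: ref 5 -> HIT, frames=[6,5,-]
Step 3: ref 1 -> FAULT, frames=[6,5,1]
Step 4: ref 2 -> FAULT, evict 6, frames=[2,5,1]
Step 5: ref 6 -> FAULT, evict 5, frames=[2,6,1]
At step 5: evicted page 5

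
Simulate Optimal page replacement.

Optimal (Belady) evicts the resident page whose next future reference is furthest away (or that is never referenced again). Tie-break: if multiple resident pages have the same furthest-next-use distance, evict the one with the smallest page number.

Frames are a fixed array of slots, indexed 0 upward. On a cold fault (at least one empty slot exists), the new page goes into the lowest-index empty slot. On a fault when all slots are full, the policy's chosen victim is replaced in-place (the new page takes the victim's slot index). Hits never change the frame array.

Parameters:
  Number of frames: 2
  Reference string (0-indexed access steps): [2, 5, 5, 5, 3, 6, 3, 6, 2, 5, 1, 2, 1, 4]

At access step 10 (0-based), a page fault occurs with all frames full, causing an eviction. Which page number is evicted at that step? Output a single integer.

Answer: 5

Derivation:
Step 0: ref 2 -> FAULT, frames=[2,-]
Step 1: ref 5 -> FAULT, frames=[2,5]
Step 2: ref 5 -> HIT, frames=[2,5]
Step 3: ref 5 -> HIT, frames=[2,5]
Step 4: ref 3 -> FAULT, evict 5, frames=[2,3]
Step 5: ref 6 -> FAULT, evict 2, frames=[6,3]
Step 6: ref 3 -> HIT, frames=[6,3]
Step 7: ref 6 -> HIT, frames=[6,3]
Step 8: ref 2 -> FAULT, evict 3, frames=[6,2]
Step 9: ref 5 -> FAULT, evict 6, frames=[5,2]
Step 10: ref 1 -> FAULT, evict 5, frames=[1,2]
At step 10: evicted page 5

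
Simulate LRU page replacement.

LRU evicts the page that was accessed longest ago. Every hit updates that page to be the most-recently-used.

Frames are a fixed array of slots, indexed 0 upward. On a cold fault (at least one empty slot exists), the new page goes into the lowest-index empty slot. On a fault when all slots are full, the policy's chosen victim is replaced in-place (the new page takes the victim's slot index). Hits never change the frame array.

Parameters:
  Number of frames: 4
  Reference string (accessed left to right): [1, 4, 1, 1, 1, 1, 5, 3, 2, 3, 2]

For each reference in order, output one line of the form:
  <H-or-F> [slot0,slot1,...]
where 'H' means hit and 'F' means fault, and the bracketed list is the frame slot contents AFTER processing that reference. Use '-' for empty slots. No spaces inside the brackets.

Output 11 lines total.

F [1,-,-,-]
F [1,4,-,-]
H [1,4,-,-]
H [1,4,-,-]
H [1,4,-,-]
H [1,4,-,-]
F [1,4,5,-]
F [1,4,5,3]
F [1,2,5,3]
H [1,2,5,3]
H [1,2,5,3]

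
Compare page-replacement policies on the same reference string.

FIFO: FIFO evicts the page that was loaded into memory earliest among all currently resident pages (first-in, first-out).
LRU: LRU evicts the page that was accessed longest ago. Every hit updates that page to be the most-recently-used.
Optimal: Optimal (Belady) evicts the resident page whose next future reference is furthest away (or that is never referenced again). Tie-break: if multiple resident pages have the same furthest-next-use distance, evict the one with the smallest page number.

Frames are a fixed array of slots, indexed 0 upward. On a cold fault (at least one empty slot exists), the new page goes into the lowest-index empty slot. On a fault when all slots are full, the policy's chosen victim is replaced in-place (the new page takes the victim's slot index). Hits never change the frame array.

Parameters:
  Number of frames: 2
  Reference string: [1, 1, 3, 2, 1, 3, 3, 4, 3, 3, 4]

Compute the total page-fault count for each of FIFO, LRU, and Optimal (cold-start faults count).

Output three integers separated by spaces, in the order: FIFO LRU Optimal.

Answer: 6 6 5

Derivation:
--- FIFO ---
  step 0: ref 1 -> FAULT, frames=[1,-] (faults so far: 1)
  step 1: ref 1 -> HIT, frames=[1,-] (faults so far: 1)
  step 2: ref 3 -> FAULT, frames=[1,3] (faults so far: 2)
  step 3: ref 2 -> FAULT, evict 1, frames=[2,3] (faults so far: 3)
  step 4: ref 1 -> FAULT, evict 3, frames=[2,1] (faults so far: 4)
  step 5: ref 3 -> FAULT, evict 2, frames=[3,1] (faults so far: 5)
  step 6: ref 3 -> HIT, frames=[3,1] (faults so far: 5)
  step 7: ref 4 -> FAULT, evict 1, frames=[3,4] (faults so far: 6)
  step 8: ref 3 -> HIT, frames=[3,4] (faults so far: 6)
  step 9: ref 3 -> HIT, frames=[3,4] (faults so far: 6)
  step 10: ref 4 -> HIT, frames=[3,4] (faults so far: 6)
  FIFO total faults: 6
--- LRU ---
  step 0: ref 1 -> FAULT, frames=[1,-] (faults so far: 1)
  step 1: ref 1 -> HIT, frames=[1,-] (faults so far: 1)
  step 2: ref 3 -> FAULT, frames=[1,3] (faults so far: 2)
  step 3: ref 2 -> FAULT, evict 1, frames=[2,3] (faults so far: 3)
  step 4: ref 1 -> FAULT, evict 3, frames=[2,1] (faults so far: 4)
  step 5: ref 3 -> FAULT, evict 2, frames=[3,1] (faults so far: 5)
  step 6: ref 3 -> HIT, frames=[3,1] (faults so far: 5)
  step 7: ref 4 -> FAULT, evict 1, frames=[3,4] (faults so far: 6)
  step 8: ref 3 -> HIT, frames=[3,4] (faults so far: 6)
  step 9: ref 3 -> HIT, frames=[3,4] (faults so far: 6)
  step 10: ref 4 -> HIT, frames=[3,4] (faults so far: 6)
  LRU total faults: 6
--- Optimal ---
  step 0: ref 1 -> FAULT, frames=[1,-] (faults so far: 1)
  step 1: ref 1 -> HIT, frames=[1,-] (faults so far: 1)
  step 2: ref 3 -> FAULT, frames=[1,3] (faults so far: 2)
  step 3: ref 2 -> FAULT, evict 3, frames=[1,2] (faults so far: 3)
  step 4: ref 1 -> HIT, frames=[1,2] (faults so far: 3)
  step 5: ref 3 -> FAULT, evict 1, frames=[3,2] (faults so far: 4)
  step 6: ref 3 -> HIT, frames=[3,2] (faults so far: 4)
  step 7: ref 4 -> FAULT, evict 2, frames=[3,4] (faults so far: 5)
  step 8: ref 3 -> HIT, frames=[3,4] (faults so far: 5)
  step 9: ref 3 -> HIT, frames=[3,4] (faults so far: 5)
  step 10: ref 4 -> HIT, frames=[3,4] (faults so far: 5)
  Optimal total faults: 5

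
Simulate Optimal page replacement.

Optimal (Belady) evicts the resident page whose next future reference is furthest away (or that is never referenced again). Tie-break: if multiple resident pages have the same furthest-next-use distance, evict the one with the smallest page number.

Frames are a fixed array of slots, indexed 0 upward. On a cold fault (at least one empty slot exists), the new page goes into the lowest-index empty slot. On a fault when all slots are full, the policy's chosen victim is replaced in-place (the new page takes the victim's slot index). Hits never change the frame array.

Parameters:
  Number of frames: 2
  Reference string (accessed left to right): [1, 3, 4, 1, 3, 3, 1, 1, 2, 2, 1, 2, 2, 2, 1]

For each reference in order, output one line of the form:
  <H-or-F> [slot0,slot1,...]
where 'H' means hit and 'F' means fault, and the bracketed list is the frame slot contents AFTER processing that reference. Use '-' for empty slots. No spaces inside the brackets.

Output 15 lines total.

F [1,-]
F [1,3]
F [1,4]
H [1,4]
F [1,3]
H [1,3]
H [1,3]
H [1,3]
F [1,2]
H [1,2]
H [1,2]
H [1,2]
H [1,2]
H [1,2]
H [1,2]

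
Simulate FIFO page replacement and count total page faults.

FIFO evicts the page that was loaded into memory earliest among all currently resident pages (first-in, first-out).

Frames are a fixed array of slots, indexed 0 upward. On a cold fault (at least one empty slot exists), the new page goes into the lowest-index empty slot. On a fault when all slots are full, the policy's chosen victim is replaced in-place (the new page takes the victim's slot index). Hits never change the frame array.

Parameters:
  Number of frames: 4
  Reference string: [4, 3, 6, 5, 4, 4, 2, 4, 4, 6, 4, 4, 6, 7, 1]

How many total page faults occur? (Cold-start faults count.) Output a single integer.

Step 0: ref 4 → FAULT, frames=[4,-,-,-]
Step 1: ref 3 → FAULT, frames=[4,3,-,-]
Step 2: ref 6 → FAULT, frames=[4,3,6,-]
Step 3: ref 5 → FAULT, frames=[4,3,6,5]
Step 4: ref 4 → HIT, frames=[4,3,6,5]
Step 5: ref 4 → HIT, frames=[4,3,6,5]
Step 6: ref 2 → FAULT (evict 4), frames=[2,3,6,5]
Step 7: ref 4 → FAULT (evict 3), frames=[2,4,6,5]
Step 8: ref 4 → HIT, frames=[2,4,6,5]
Step 9: ref 6 → HIT, frames=[2,4,6,5]
Step 10: ref 4 → HIT, frames=[2,4,6,5]
Step 11: ref 4 → HIT, frames=[2,4,6,5]
Step 12: ref 6 → HIT, frames=[2,4,6,5]
Step 13: ref 7 → FAULT (evict 6), frames=[2,4,7,5]
Step 14: ref 1 → FAULT (evict 5), frames=[2,4,7,1]
Total faults: 8

Answer: 8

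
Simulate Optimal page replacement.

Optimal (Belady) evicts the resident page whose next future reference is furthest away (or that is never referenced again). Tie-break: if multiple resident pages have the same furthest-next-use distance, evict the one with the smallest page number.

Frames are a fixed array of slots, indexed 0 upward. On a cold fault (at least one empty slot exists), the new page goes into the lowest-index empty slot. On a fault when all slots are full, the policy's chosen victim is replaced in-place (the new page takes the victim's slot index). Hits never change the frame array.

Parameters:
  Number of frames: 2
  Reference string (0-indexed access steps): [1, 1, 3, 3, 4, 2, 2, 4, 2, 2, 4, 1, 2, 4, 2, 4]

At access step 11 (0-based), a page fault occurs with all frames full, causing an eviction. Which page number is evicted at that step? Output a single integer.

Step 0: ref 1 -> FAULT, frames=[1,-]
Step 1: ref 1 -> HIT, frames=[1,-]
Step 2: ref 3 -> FAULT, frames=[1,3]
Step 3: ref 3 -> HIT, frames=[1,3]
Step 4: ref 4 -> FAULT, evict 3, frames=[1,4]
Step 5: ref 2 -> FAULT, evict 1, frames=[2,4]
Step 6: ref 2 -> HIT, frames=[2,4]
Step 7: ref 4 -> HIT, frames=[2,4]
Step 8: ref 2 -> HIT, frames=[2,4]
Step 9: ref 2 -> HIT, frames=[2,4]
Step 10: ref 4 -> HIT, frames=[2,4]
Step 11: ref 1 -> FAULT, evict 4, frames=[2,1]
At step 11: evicted page 4

Answer: 4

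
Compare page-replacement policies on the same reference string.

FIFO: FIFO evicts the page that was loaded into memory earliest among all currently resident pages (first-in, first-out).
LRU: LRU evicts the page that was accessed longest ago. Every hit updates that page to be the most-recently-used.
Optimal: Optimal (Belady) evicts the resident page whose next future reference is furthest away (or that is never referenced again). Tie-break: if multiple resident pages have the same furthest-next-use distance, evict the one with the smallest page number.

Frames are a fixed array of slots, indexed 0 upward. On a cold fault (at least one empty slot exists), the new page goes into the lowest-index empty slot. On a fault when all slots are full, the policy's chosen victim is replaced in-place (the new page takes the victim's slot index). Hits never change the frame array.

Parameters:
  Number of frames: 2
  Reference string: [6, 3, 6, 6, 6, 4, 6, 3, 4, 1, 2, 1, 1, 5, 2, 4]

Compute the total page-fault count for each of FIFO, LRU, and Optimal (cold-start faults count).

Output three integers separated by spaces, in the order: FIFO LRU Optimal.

Answer: 10 10 8

Derivation:
--- FIFO ---
  step 0: ref 6 -> FAULT, frames=[6,-] (faults so far: 1)
  step 1: ref 3 -> FAULT, frames=[6,3] (faults so far: 2)
  step 2: ref 6 -> HIT, frames=[6,3] (faults so far: 2)
  step 3: ref 6 -> HIT, frames=[6,3] (faults so far: 2)
  step 4: ref 6 -> HIT, frames=[6,3] (faults so far: 2)
  step 5: ref 4 -> FAULT, evict 6, frames=[4,3] (faults so far: 3)
  step 6: ref 6 -> FAULT, evict 3, frames=[4,6] (faults so far: 4)
  step 7: ref 3 -> FAULT, evict 4, frames=[3,6] (faults so far: 5)
  step 8: ref 4 -> FAULT, evict 6, frames=[3,4] (faults so far: 6)
  step 9: ref 1 -> FAULT, evict 3, frames=[1,4] (faults so far: 7)
  step 10: ref 2 -> FAULT, evict 4, frames=[1,2] (faults so far: 8)
  step 11: ref 1 -> HIT, frames=[1,2] (faults so far: 8)
  step 12: ref 1 -> HIT, frames=[1,2] (faults so far: 8)
  step 13: ref 5 -> FAULT, evict 1, frames=[5,2] (faults so far: 9)
  step 14: ref 2 -> HIT, frames=[5,2] (faults so far: 9)
  step 15: ref 4 -> FAULT, evict 2, frames=[5,4] (faults so far: 10)
  FIFO total faults: 10
--- LRU ---
  step 0: ref 6 -> FAULT, frames=[6,-] (faults so far: 1)
  step 1: ref 3 -> FAULT, frames=[6,3] (faults so far: 2)
  step 2: ref 6 -> HIT, frames=[6,3] (faults so far: 2)
  step 3: ref 6 -> HIT, frames=[6,3] (faults so far: 2)
  step 4: ref 6 -> HIT, frames=[6,3] (faults so far: 2)
  step 5: ref 4 -> FAULT, evict 3, frames=[6,4] (faults so far: 3)
  step 6: ref 6 -> HIT, frames=[6,4] (faults so far: 3)
  step 7: ref 3 -> FAULT, evict 4, frames=[6,3] (faults so far: 4)
  step 8: ref 4 -> FAULT, evict 6, frames=[4,3] (faults so far: 5)
  step 9: ref 1 -> FAULT, evict 3, frames=[4,1] (faults so far: 6)
  step 10: ref 2 -> FAULT, evict 4, frames=[2,1] (faults so far: 7)
  step 11: ref 1 -> HIT, frames=[2,1] (faults so far: 7)
  step 12: ref 1 -> HIT, frames=[2,1] (faults so far: 7)
  step 13: ref 5 -> FAULT, evict 2, frames=[5,1] (faults so far: 8)
  step 14: ref 2 -> FAULT, evict 1, frames=[5,2] (faults so far: 9)
  step 15: ref 4 -> FAULT, evict 5, frames=[4,2] (faults so far: 10)
  LRU total faults: 10
--- Optimal ---
  step 0: ref 6 -> FAULT, frames=[6,-] (faults so far: 1)
  step 1: ref 3 -> FAULT, frames=[6,3] (faults so far: 2)
  step 2: ref 6 -> HIT, frames=[6,3] (faults so far: 2)
  step 3: ref 6 -> HIT, frames=[6,3] (faults so far: 2)
  step 4: ref 6 -> HIT, frames=[6,3] (faults so far: 2)
  step 5: ref 4 -> FAULT, evict 3, frames=[6,4] (faults so far: 3)
  step 6: ref 6 -> HIT, frames=[6,4] (faults so far: 3)
  step 7: ref 3 -> FAULT, evict 6, frames=[3,4] (faults so far: 4)
  step 8: ref 4 -> HIT, frames=[3,4] (faults so far: 4)
  step 9: ref 1 -> FAULT, evict 3, frames=[1,4] (faults so far: 5)
  step 10: ref 2 -> FAULT, evict 4, frames=[1,2] (faults so far: 6)
  step 11: ref 1 -> HIT, frames=[1,2] (faults so far: 6)
  step 12: ref 1 -> HIT, frames=[1,2] (faults so far: 6)
  step 13: ref 5 -> FAULT, evict 1, frames=[5,2] (faults so far: 7)
  step 14: ref 2 -> HIT, frames=[5,2] (faults so far: 7)
  step 15: ref 4 -> FAULT, evict 2, frames=[5,4] (faults so far: 8)
  Optimal total faults: 8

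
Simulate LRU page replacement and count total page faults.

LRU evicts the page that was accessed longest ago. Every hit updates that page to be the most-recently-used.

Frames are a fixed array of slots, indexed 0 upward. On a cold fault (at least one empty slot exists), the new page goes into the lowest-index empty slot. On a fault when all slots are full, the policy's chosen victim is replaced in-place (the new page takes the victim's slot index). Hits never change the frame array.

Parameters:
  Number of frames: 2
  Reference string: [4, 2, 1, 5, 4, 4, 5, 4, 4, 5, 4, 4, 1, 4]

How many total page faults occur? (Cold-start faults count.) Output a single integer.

Answer: 6

Derivation:
Step 0: ref 4 → FAULT, frames=[4,-]
Step 1: ref 2 → FAULT, frames=[4,2]
Step 2: ref 1 → FAULT (evict 4), frames=[1,2]
Step 3: ref 5 → FAULT (evict 2), frames=[1,5]
Step 4: ref 4 → FAULT (evict 1), frames=[4,5]
Step 5: ref 4 → HIT, frames=[4,5]
Step 6: ref 5 → HIT, frames=[4,5]
Step 7: ref 4 → HIT, frames=[4,5]
Step 8: ref 4 → HIT, frames=[4,5]
Step 9: ref 5 → HIT, frames=[4,5]
Step 10: ref 4 → HIT, frames=[4,5]
Step 11: ref 4 → HIT, frames=[4,5]
Step 12: ref 1 → FAULT (evict 5), frames=[4,1]
Step 13: ref 4 → HIT, frames=[4,1]
Total faults: 6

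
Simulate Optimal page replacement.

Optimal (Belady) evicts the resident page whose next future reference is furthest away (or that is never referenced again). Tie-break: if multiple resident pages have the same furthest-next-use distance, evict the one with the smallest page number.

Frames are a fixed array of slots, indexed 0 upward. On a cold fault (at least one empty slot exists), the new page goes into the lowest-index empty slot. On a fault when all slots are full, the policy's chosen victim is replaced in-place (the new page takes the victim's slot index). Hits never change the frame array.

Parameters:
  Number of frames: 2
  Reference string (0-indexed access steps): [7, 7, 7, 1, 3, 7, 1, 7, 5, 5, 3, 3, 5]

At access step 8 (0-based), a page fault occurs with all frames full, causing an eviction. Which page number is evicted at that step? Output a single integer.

Step 0: ref 7 -> FAULT, frames=[7,-]
Step 1: ref 7 -> HIT, frames=[7,-]
Step 2: ref 7 -> HIT, frames=[7,-]
Step 3: ref 1 -> FAULT, frames=[7,1]
Step 4: ref 3 -> FAULT, evict 1, frames=[7,3]
Step 5: ref 7 -> HIT, frames=[7,3]
Step 6: ref 1 -> FAULT, evict 3, frames=[7,1]
Step 7: ref 7 -> HIT, frames=[7,1]
Step 8: ref 5 -> FAULT, evict 1, frames=[7,5]
At step 8: evicted page 1

Answer: 1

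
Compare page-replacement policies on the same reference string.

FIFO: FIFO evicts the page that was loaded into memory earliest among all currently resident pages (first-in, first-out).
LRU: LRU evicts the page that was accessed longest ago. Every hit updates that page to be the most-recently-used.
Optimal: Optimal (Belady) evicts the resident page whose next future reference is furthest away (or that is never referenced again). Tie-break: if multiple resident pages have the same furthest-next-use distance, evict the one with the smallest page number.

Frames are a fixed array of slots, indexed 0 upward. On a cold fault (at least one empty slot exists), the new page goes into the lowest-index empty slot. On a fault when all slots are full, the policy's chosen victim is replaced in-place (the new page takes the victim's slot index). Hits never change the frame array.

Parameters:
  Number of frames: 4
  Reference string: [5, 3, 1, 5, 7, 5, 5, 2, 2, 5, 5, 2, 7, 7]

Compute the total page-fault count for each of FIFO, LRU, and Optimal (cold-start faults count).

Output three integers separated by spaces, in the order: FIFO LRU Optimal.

Answer: 6 5 5

Derivation:
--- FIFO ---
  step 0: ref 5 -> FAULT, frames=[5,-,-,-] (faults so far: 1)
  step 1: ref 3 -> FAULT, frames=[5,3,-,-] (faults so far: 2)
  step 2: ref 1 -> FAULT, frames=[5,3,1,-] (faults so far: 3)
  step 3: ref 5 -> HIT, frames=[5,3,1,-] (faults so far: 3)
  step 4: ref 7 -> FAULT, frames=[5,3,1,7] (faults so far: 4)
  step 5: ref 5 -> HIT, frames=[5,3,1,7] (faults so far: 4)
  step 6: ref 5 -> HIT, frames=[5,3,1,7] (faults so far: 4)
  step 7: ref 2 -> FAULT, evict 5, frames=[2,3,1,7] (faults so far: 5)
  step 8: ref 2 -> HIT, frames=[2,3,1,7] (faults so far: 5)
  step 9: ref 5 -> FAULT, evict 3, frames=[2,5,1,7] (faults so far: 6)
  step 10: ref 5 -> HIT, frames=[2,5,1,7] (faults so far: 6)
  step 11: ref 2 -> HIT, frames=[2,5,1,7] (faults so far: 6)
  step 12: ref 7 -> HIT, frames=[2,5,1,7] (faults so far: 6)
  step 13: ref 7 -> HIT, frames=[2,5,1,7] (faults so far: 6)
  FIFO total faults: 6
--- LRU ---
  step 0: ref 5 -> FAULT, frames=[5,-,-,-] (faults so far: 1)
  step 1: ref 3 -> FAULT, frames=[5,3,-,-] (faults so far: 2)
  step 2: ref 1 -> FAULT, frames=[5,3,1,-] (faults so far: 3)
  step 3: ref 5 -> HIT, frames=[5,3,1,-] (faults so far: 3)
  step 4: ref 7 -> FAULT, frames=[5,3,1,7] (faults so far: 4)
  step 5: ref 5 -> HIT, frames=[5,3,1,7] (faults so far: 4)
  step 6: ref 5 -> HIT, frames=[5,3,1,7] (faults so far: 4)
  step 7: ref 2 -> FAULT, evict 3, frames=[5,2,1,7] (faults so far: 5)
  step 8: ref 2 -> HIT, frames=[5,2,1,7] (faults so far: 5)
  step 9: ref 5 -> HIT, frames=[5,2,1,7] (faults so far: 5)
  step 10: ref 5 -> HIT, frames=[5,2,1,7] (faults so far: 5)
  step 11: ref 2 -> HIT, frames=[5,2,1,7] (faults so far: 5)
  step 12: ref 7 -> HIT, frames=[5,2,1,7] (faults so far: 5)
  step 13: ref 7 -> HIT, frames=[5,2,1,7] (faults so far: 5)
  LRU total faults: 5
--- Optimal ---
  step 0: ref 5 -> FAULT, frames=[5,-,-,-] (faults so far: 1)
  step 1: ref 3 -> FAULT, frames=[5,3,-,-] (faults so far: 2)
  step 2: ref 1 -> FAULT, frames=[5,3,1,-] (faults so far: 3)
  step 3: ref 5 -> HIT, frames=[5,3,1,-] (faults so far: 3)
  step 4: ref 7 -> FAULT, frames=[5,3,1,7] (faults so far: 4)
  step 5: ref 5 -> HIT, frames=[5,3,1,7] (faults so far: 4)
  step 6: ref 5 -> HIT, frames=[5,3,1,7] (faults so far: 4)
  step 7: ref 2 -> FAULT, evict 1, frames=[5,3,2,7] (faults so far: 5)
  step 8: ref 2 -> HIT, frames=[5,3,2,7] (faults so far: 5)
  step 9: ref 5 -> HIT, frames=[5,3,2,7] (faults so far: 5)
  step 10: ref 5 -> HIT, frames=[5,3,2,7] (faults so far: 5)
  step 11: ref 2 -> HIT, frames=[5,3,2,7] (faults so far: 5)
  step 12: ref 7 -> HIT, frames=[5,3,2,7] (faults so far: 5)
  step 13: ref 7 -> HIT, frames=[5,3,2,7] (faults so far: 5)
  Optimal total faults: 5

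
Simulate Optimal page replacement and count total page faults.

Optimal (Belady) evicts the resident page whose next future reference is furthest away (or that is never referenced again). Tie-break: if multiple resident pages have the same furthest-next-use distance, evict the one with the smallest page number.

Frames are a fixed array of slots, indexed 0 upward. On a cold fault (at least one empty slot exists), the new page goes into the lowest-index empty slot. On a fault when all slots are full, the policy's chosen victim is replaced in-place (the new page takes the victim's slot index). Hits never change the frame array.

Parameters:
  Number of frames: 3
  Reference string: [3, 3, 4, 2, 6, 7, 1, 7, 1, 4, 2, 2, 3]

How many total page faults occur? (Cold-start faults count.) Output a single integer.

Answer: 8

Derivation:
Step 0: ref 3 → FAULT, frames=[3,-,-]
Step 1: ref 3 → HIT, frames=[3,-,-]
Step 2: ref 4 → FAULT, frames=[3,4,-]
Step 3: ref 2 → FAULT, frames=[3,4,2]
Step 4: ref 6 → FAULT (evict 3), frames=[6,4,2]
Step 5: ref 7 → FAULT (evict 6), frames=[7,4,2]
Step 6: ref 1 → FAULT (evict 2), frames=[7,4,1]
Step 7: ref 7 → HIT, frames=[7,4,1]
Step 8: ref 1 → HIT, frames=[7,4,1]
Step 9: ref 4 → HIT, frames=[7,4,1]
Step 10: ref 2 → FAULT (evict 1), frames=[7,4,2]
Step 11: ref 2 → HIT, frames=[7,4,2]
Step 12: ref 3 → FAULT (evict 2), frames=[7,4,3]
Total faults: 8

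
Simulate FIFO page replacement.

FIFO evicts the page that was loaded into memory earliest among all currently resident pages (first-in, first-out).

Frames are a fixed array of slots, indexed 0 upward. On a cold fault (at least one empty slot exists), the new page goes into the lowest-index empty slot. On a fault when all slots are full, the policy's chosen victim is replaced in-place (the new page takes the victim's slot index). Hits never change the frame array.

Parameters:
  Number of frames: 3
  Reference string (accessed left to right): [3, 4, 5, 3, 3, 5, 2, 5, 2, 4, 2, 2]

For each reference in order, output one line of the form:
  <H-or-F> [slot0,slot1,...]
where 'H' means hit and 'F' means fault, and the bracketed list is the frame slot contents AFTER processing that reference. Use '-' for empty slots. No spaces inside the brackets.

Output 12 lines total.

F [3,-,-]
F [3,4,-]
F [3,4,5]
H [3,4,5]
H [3,4,5]
H [3,4,5]
F [2,4,5]
H [2,4,5]
H [2,4,5]
H [2,4,5]
H [2,4,5]
H [2,4,5]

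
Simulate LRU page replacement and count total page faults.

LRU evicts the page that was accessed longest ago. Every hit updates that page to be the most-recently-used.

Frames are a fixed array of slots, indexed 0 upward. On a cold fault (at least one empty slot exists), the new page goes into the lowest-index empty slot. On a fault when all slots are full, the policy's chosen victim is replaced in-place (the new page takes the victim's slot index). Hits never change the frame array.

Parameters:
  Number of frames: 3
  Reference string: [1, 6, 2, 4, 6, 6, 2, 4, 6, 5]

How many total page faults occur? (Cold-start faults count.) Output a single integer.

Answer: 5

Derivation:
Step 0: ref 1 → FAULT, frames=[1,-,-]
Step 1: ref 6 → FAULT, frames=[1,6,-]
Step 2: ref 2 → FAULT, frames=[1,6,2]
Step 3: ref 4 → FAULT (evict 1), frames=[4,6,2]
Step 4: ref 6 → HIT, frames=[4,6,2]
Step 5: ref 6 → HIT, frames=[4,6,2]
Step 6: ref 2 → HIT, frames=[4,6,2]
Step 7: ref 4 → HIT, frames=[4,6,2]
Step 8: ref 6 → HIT, frames=[4,6,2]
Step 9: ref 5 → FAULT (evict 2), frames=[4,6,5]
Total faults: 5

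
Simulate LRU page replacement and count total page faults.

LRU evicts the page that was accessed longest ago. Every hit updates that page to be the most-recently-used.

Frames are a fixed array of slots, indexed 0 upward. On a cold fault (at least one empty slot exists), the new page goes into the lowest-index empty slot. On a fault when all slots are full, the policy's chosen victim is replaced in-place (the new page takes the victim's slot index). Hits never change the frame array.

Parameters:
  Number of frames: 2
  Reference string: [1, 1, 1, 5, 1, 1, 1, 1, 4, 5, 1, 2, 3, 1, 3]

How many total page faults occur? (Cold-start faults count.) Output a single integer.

Answer: 8

Derivation:
Step 0: ref 1 → FAULT, frames=[1,-]
Step 1: ref 1 → HIT, frames=[1,-]
Step 2: ref 1 → HIT, frames=[1,-]
Step 3: ref 5 → FAULT, frames=[1,5]
Step 4: ref 1 → HIT, frames=[1,5]
Step 5: ref 1 → HIT, frames=[1,5]
Step 6: ref 1 → HIT, frames=[1,5]
Step 7: ref 1 → HIT, frames=[1,5]
Step 8: ref 4 → FAULT (evict 5), frames=[1,4]
Step 9: ref 5 → FAULT (evict 1), frames=[5,4]
Step 10: ref 1 → FAULT (evict 4), frames=[5,1]
Step 11: ref 2 → FAULT (evict 5), frames=[2,1]
Step 12: ref 3 → FAULT (evict 1), frames=[2,3]
Step 13: ref 1 → FAULT (evict 2), frames=[1,3]
Step 14: ref 3 → HIT, frames=[1,3]
Total faults: 8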